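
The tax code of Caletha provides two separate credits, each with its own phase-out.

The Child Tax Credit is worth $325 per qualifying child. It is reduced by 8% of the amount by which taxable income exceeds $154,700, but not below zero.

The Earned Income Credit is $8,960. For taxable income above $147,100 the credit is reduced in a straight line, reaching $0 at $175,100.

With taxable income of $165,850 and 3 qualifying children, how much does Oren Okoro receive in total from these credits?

Child Tax Credit: base = 3 × $325 = $975. 8% of the $11,150 excess over $154,700 is $892; credit = $975 − $892 = $83.
Earned Income Credit: $165,850 is $18,750 into a $28,000 phase-out range, leaving 9,250/28,000 of the credit: $8,960 × 9,250/28,000 = $2,960.
Total: $83 + $2,960 = $3,043.

$3,043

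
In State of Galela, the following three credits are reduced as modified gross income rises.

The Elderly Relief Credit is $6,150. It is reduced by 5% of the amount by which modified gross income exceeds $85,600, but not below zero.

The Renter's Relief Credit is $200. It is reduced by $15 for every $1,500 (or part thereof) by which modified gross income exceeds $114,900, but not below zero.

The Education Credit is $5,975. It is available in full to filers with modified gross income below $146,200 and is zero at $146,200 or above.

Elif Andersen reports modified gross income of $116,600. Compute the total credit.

Elderly Relief Credit: 5% of the $31,000 excess over $85,600 is $1,550; credit = $6,150 − $1,550 = $4,600.
Renter's Relief Credit: income exceeds $114,900 by $1,700, which is 2 full-or-partial $1,500 increments; reduction = 2 × $15 = $30, leaving $170.
Education Credit: $116,600 is below the $146,200 cutoff, so the full $5,975 applies.
Total: $4,600 + $170 + $5,975 = $10,745.

$10,745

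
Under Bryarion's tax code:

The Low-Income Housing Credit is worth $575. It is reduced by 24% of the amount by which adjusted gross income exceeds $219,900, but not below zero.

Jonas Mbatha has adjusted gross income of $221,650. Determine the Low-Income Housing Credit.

Low-Income Housing Credit: 24% of the $1,750 excess over $219,900 is $420; credit = $575 − $420 = $155.

$155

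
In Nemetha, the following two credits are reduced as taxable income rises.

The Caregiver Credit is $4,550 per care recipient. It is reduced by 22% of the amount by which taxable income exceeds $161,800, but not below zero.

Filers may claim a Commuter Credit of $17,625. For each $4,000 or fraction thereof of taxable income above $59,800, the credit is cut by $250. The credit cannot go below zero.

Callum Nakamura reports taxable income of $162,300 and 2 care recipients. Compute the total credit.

Caregiver Credit: base = 2 × $4,550 = $9,100. 22% of the $500 excess over $161,800 is $110; credit = $9,100 − $110 = $8,990.
Commuter Credit: income exceeds $59,800 by $102,500, which is 26 full-or-partial $4,000 increments; reduction = 26 × $250 = $6,500, leaving $11,125.
Total: $8,990 + $11,125 = $20,115.

$20,115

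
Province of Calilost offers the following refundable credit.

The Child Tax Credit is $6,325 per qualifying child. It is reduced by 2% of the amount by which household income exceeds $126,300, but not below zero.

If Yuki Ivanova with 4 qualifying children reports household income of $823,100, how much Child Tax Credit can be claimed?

Child Tax Credit: base = 4 × $6,325 = $25,300. 2% of the $696,800 excess over $126,300 is $13,936; credit = $25,300 − $13,936 = $11,364.

$11,364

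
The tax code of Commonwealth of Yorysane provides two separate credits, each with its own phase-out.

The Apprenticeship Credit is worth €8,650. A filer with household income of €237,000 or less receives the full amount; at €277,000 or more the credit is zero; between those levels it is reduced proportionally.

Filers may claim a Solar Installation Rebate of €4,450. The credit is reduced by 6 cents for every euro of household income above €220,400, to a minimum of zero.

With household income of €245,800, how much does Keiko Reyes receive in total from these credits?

Apprenticeship Credit: €245,800 is €8,800 into a €40,000 phase-out range, leaving 31,200/40,000 of the credit: €8,650 × 31,200/40,000 = €6,747.
Solar Installation Rebate: 6% of the €25,400 excess over €220,400 is €1,524; credit = €4,450 − €1,524 = €2,926.
Total: €6,747 + €2,926 = €9,673.

€9,673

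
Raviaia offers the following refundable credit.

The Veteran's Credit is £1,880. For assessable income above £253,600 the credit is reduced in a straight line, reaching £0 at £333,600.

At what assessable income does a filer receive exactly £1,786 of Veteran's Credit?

£1,786 is 1,786/1,880 of the full £1,880, so 94/1,880 of the £80,000 range has been used: income = £253,600 + £80,000 × 94/1,880 = £257,600.

£257,600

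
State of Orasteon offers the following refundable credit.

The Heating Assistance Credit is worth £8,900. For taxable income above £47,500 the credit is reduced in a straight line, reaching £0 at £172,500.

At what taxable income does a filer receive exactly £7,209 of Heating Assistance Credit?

£71,250

£7,209 is 7,209/8,900 of the full £8,900, so 1,691/8,900 of the £125,000 range has been used: income = £47,500 + £125,000 × 1,691/8,900 = £71,250.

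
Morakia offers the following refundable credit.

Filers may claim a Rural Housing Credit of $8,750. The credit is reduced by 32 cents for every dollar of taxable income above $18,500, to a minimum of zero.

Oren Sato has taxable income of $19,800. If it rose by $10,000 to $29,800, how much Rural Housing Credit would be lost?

At $19,800 — 32% of the $1,300 excess over $18,500 is $416; credit = $8,750 − $416 = $8,334.
At $29,800 — 32% of the $11,300 excess over $18,500 is $3,616; credit = $8,750 − $3,616 = $5,134.
Lost: $8,334 − $5,134 = $3,200.

$3,200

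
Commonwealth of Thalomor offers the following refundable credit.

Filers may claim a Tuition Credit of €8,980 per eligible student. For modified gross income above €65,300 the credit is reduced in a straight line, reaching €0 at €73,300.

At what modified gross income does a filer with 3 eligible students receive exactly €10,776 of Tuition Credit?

€70,100

Full credit = 3 × €8,980 = €26,940.
€10,776 is 10,776/26,940 of the full €26,940, so 16,164/26,940 of the €8,000 range has been used: income = €65,300 + €8,000 × 16,164/26,940 = €70,100.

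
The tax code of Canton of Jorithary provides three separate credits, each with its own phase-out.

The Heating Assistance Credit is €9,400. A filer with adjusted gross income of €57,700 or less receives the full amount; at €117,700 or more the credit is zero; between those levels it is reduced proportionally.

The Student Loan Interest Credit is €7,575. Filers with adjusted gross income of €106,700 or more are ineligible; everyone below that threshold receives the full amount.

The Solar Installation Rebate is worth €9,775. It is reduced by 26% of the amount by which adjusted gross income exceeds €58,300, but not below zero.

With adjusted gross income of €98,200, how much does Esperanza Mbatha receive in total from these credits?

Heating Assistance Credit: €98,200 is €40,500 into a €60,000 phase-out range, leaving 19,500/60,000 of the credit: €9,400 × 19,500/60,000 = €3,055.
Student Loan Interest Credit: €98,200 is below the €106,700 cutoff, so the full €7,575 applies.
Solar Installation Rebate: 26% of the €39,900 excess over €58,300 is €10,374 ≥ base, so the credit is €0.
Total: €3,055 + €7,575 + €0 = €10,630.

€10,630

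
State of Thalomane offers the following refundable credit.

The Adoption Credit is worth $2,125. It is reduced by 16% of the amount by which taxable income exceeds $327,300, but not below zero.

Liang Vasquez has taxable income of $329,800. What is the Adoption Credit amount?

Adoption Credit: 16% of the $2,500 excess over $327,300 is $400; credit = $2,125 − $400 = $1,725.

$1,725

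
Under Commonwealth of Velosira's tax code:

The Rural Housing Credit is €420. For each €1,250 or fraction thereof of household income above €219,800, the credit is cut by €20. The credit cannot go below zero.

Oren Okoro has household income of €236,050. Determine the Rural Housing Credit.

Rural Housing Credit: income exceeds €219,800 by €16,250, which is 13 full-or-partial €1,250 increments; reduction = 13 × €20 = €260, leaving €160.

€160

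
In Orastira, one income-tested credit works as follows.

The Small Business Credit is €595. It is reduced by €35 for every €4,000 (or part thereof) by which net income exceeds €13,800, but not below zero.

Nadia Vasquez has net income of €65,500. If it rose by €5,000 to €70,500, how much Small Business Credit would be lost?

€70

At €65,500 — income exceeds €13,800 by €51,700, which is 13 full-or-partial €4,000 increments; reduction = 13 × €35 = €455, leaving €140.
At €70,500 — income exceeds €13,800 by €56,700, which is 15 full-or-partial €4,000 increments; reduction = 15 × €35 = €525, leaving €70.
Lost: €140 − €70 = €70.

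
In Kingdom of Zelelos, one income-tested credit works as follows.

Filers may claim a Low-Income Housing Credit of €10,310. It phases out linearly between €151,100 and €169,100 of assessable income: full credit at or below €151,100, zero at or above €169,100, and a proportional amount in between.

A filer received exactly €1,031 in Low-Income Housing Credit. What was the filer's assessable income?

€1,031 is 1,031/10,310 of the full €10,310, so 9,279/10,310 of the €18,000 range has been used: income = €151,100 + €18,000 × 9,279/10,310 = €167,300.

€167,300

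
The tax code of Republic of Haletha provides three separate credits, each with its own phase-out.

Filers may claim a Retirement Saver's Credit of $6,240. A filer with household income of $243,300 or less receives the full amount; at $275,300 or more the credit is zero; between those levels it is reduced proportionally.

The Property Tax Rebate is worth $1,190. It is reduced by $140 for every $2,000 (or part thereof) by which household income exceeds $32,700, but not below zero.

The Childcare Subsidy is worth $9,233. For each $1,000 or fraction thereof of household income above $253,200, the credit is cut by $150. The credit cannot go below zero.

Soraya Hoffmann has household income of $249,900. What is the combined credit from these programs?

$14,186

Retirement Saver's Credit: $249,900 is $6,600 into a $32,000 phase-out range, leaving 25,400/32,000 of the credit: $6,240 × 25,400/32,000 = $4,953.
Property Tax Rebate: income exceeds $32,700 by $217,200 → 109 increments × $140 = $15,260 ≥ base, so the credit is $0.
Childcare Subsidy: $249,900 is at or below the $253,200 threshold, so the full $9,233 applies.
Total: $4,953 + $0 + $9,233 = $14,186.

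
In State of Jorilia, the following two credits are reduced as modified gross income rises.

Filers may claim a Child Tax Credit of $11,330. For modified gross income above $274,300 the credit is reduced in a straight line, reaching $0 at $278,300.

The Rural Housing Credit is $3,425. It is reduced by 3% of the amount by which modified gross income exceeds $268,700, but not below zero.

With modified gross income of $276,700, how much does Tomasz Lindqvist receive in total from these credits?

Child Tax Credit: $276,700 is $2,400 into a $4,000 phase-out range, leaving 1,600/4,000 of the credit: $11,330 × 1,600/4,000 = $4,532.
Rural Housing Credit: 3% of the $8,000 excess over $268,700 is $240; credit = $3,425 − $240 = $3,185.
Total: $4,532 + $3,185 = $7,717.

$7,717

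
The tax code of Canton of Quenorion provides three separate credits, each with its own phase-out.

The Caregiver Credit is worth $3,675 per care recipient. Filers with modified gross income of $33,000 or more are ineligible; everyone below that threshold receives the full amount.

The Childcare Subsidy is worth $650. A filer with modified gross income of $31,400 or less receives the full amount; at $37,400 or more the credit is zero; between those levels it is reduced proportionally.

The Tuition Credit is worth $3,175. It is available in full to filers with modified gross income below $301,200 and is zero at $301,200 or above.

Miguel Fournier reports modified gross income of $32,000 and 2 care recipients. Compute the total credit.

Caregiver Credit: base = 2 × $3,675 = $7,350. $32,000 is below the $33,000 cutoff, so the full $7,350 applies.
Childcare Subsidy: $32,000 is $600 into a $6,000 phase-out range, leaving 5,400/6,000 of the credit: $650 × 5,400/6,000 = $585.
Tuition Credit: $32,000 is below the $301,200 cutoff, so the full $3,175 applies.
Total: $7,350 + $585 + $3,175 = $11,110.

$11,110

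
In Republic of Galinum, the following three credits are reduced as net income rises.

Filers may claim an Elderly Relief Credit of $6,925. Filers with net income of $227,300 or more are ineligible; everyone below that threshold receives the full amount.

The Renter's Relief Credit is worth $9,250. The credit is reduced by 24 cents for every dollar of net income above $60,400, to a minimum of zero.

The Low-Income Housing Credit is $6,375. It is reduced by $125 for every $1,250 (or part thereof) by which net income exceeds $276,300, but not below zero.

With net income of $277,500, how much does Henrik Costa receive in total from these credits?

$6,250

Elderly Relief Credit: $277,500 meets or exceeds the $227,300 cutoff, so the credit is $0.
Renter's Relief Credit: 24% of the $217,100 excess over $60,400 is $52,104 ≥ base, so the credit is $0.
Low-Income Housing Credit: income exceeds $276,300 by $1,200, which is 1 full-or-partial $1,250 increment; reduction = 1 × $125 = $125, leaving $6,250.
Total: $0 + $0 + $6,250 = $6,250.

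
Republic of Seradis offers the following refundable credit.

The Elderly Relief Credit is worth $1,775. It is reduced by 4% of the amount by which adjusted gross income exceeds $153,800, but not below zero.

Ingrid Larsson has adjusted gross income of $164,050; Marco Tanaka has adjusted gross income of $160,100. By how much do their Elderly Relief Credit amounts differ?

Ingrid ($164,050): Elderly Relief Credit: 4% of the $10,250 excess over $153,800 is $410; credit = $1,775 − $410 = $1,365.
Marco ($160,100): Elderly Relief Credit: 4% of the $6,300 excess over $153,800 is $252; credit = $1,775 − $252 = $1,523.
Difference: |$1,365 − $1,523| = $158.

$158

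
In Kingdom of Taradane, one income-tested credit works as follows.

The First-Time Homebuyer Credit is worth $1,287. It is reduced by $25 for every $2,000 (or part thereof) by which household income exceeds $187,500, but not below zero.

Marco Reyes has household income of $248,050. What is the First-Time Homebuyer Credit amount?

First-Time Homebuyer Credit: income exceeds $187,500 by $60,550, which is 31 full-or-partial $2,000 increments; reduction = 31 × $25 = $775, leaving $512.

$512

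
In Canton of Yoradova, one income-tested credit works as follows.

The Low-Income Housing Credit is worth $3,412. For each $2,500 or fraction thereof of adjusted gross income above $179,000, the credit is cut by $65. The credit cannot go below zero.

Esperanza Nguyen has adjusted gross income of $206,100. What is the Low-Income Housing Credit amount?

$2,697

Low-Income Housing Credit: income exceeds $179,000 by $27,100, which is 11 full-or-partial $2,500 increments; reduction = 11 × $65 = $715, leaving $2,697.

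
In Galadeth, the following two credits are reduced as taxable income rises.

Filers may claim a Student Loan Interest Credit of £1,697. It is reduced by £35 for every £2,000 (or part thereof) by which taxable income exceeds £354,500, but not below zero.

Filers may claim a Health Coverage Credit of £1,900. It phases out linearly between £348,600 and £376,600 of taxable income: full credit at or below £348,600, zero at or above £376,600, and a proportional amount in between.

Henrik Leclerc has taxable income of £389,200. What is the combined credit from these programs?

£1,067

Student Loan Interest Credit: income exceeds £354,500 by £34,700, which is 18 full-or-partial £2,000 increments; reduction = 18 × £35 = £630, leaving £1,067.
Health Coverage Credit: £389,200 is at or above £376,600, so the credit is £0.
Total: £1,067 + £0 = £1,067.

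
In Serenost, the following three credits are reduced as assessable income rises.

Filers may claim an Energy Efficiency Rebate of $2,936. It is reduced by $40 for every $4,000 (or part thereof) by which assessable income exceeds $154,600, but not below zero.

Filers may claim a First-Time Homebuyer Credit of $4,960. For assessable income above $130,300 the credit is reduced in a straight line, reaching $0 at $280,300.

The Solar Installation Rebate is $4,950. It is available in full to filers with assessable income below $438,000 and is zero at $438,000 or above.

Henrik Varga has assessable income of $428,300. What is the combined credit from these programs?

$5,126

Energy Efficiency Rebate: income exceeds $154,600 by $273,700, which is 69 full-or-partial $4,000 increments; reduction = 69 × $40 = $2,760, leaving $176.
First-Time Homebuyer Credit: $428,300 is at or above $280,300, so the credit is $0.
Solar Installation Rebate: $428,300 is below the $438,000 cutoff, so the full $4,950 applies.
Total: $176 + $0 + $4,950 = $5,126.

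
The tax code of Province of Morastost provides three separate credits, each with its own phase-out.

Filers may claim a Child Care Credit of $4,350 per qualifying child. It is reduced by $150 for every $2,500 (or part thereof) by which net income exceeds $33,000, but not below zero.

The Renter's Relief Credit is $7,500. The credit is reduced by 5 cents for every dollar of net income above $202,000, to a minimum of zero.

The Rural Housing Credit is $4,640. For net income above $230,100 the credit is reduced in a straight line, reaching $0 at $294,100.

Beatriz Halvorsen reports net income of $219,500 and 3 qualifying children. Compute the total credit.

Child Care Credit: base = 3 × $4,350 = $13,050. income exceeds $33,000 by $186,500, which is 75 full-or-partial $2,500 increments; reduction = 75 × $150 = $11,250, leaving $1,800.
Renter's Relief Credit: 5% of the $17,500 excess over $202,000 is $875; credit = $7,500 − $875 = $6,625.
Rural Housing Credit: $219,500 is at or below the $230,100 threshold, so the full $4,640 applies.
Total: $1,800 + $6,625 + $4,640 = $13,065.

$13,065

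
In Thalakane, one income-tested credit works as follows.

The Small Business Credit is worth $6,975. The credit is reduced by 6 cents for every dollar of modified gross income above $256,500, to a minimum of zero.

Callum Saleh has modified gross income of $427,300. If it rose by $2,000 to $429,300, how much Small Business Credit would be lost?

At $427,300 — 6% of the $170,800 excess over $256,500 is $10,248 ≥ base, so the credit is $0.
At $429,300 — 6% of the $172,800 excess over $256,500 is $10,368 ≥ base, so the credit is $0.
Lost: $0 − $0 = $0.

$0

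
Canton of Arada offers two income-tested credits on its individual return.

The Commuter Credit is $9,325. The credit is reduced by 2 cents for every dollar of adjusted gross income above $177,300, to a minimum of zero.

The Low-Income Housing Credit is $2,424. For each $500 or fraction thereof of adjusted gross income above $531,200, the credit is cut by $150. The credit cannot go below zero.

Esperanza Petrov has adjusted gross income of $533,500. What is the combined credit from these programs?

Commuter Credit: 2% of the $356,200 excess over $177,300 is $7,124; credit = $9,325 − $7,124 = $2,201.
Low-Income Housing Credit: income exceeds $531,200 by $2,300, which is 5 full-or-partial $500 increments; reduction = 5 × $150 = $750, leaving $1,674.
Total: $2,201 + $1,674 = $3,875.

$3,875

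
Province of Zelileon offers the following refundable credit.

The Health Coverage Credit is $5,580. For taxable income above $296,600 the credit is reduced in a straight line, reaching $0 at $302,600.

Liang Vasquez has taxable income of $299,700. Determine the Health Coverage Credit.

$2,697

Health Coverage Credit: $299,700 is $3,100 into a $6,000 phase-out range, leaving 2,900/6,000 of the credit: $5,580 × 2,900/6,000 = $2,697.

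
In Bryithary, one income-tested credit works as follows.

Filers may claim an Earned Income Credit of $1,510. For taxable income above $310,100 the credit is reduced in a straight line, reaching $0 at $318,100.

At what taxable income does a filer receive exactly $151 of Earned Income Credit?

$317,300

$151 is 151/1,510 of the full $1,510, so 1,359/1,510 of the $8,000 range has been used: income = $310,100 + $8,000 × 1,359/1,510 = $317,300.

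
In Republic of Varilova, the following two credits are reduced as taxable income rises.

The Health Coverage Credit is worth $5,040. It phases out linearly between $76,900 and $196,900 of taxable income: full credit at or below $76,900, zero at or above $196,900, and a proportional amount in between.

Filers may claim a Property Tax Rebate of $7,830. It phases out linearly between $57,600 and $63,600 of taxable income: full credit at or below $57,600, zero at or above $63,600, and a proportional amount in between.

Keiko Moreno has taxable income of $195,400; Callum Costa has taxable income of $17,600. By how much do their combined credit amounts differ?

$12,807

Keiko ($195,400): Health Coverage Credit: $195,400 is $118,500 into a $120,000 phase-out range, leaving 1,500/120,000 of the credit: $5,040 × 1,500/120,000 = $63. Property Tax Rebate: $195,400 is at or above $63,600, so the credit is $0. total $63 + $0 = $63
Callum ($17,600): Health Coverage Credit: $17,600 is at or below the $76,900 threshold, so the full $5,040 applies. Property Tax Rebate: $17,600 is at or below the $57,600 threshold, so the full $7,830 applies. total $5,040 + $7,830 = $12,870
Difference: |$63 − $12,870| = $12,807.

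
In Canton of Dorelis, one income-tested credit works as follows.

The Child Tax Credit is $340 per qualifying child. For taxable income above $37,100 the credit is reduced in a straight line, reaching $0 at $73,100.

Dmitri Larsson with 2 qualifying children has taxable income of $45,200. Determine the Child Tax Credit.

Child Tax Credit: base = 2 × $340 = $680. $45,200 is $8,100 into a $36,000 phase-out range, leaving 27,900/36,000 of the credit: $680 × 27,900/36,000 = $527.

$527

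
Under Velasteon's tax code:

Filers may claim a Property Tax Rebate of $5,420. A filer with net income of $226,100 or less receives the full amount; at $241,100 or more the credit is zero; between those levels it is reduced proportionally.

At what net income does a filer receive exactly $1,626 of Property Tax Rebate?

$236,600

$1,626 is 1,626/5,420 of the full $5,420, so 3,794/5,420 of the $15,000 range has been used: income = $226,100 + $15,000 × 3,794/5,420 = $236,600.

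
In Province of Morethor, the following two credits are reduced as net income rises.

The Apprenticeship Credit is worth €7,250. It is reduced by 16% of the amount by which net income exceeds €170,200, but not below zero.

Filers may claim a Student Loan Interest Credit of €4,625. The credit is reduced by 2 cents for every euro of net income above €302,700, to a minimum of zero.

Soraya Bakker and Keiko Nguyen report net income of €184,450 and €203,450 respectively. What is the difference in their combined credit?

Soraya (€184,450): Apprenticeship Credit: 16% of the €14,250 excess over €170,200 is €2,280; credit = €7,250 − €2,280 = €4,970. Student Loan Interest Credit: €184,450 is at or below the €302,700 threshold, so the full €4,625 applies. total €4,970 + €4,625 = €9,595
Keiko (€203,450): Apprenticeship Credit: 16% of the €33,250 excess over €170,200 is €5,320; credit = €7,250 − €5,320 = €1,930. Student Loan Interest Credit: €203,450 is at or below the €302,700 threshold, so the full €4,625 applies. total €1,930 + €4,625 = €6,555
Difference: |€9,595 − €6,555| = €3,040.

€3,040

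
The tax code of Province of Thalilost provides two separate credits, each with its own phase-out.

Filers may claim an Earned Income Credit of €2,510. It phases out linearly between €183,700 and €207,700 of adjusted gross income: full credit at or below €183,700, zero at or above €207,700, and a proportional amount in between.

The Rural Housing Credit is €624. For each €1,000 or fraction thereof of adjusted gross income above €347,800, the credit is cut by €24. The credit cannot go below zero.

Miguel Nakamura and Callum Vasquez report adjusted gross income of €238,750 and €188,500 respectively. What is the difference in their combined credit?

Miguel (€238,750): Earned Income Credit: €238,750 is at or above €207,700, so the credit is €0. Rural Housing Credit: €238,750 is at or below the €347,800 threshold, so the full €624 applies. total €0 + €624 = €624
Callum (€188,500): Earned Income Credit: €188,500 is €4,800 into a €24,000 phase-out range, leaving 19,200/24,000 of the credit: €2,510 × 19,200/24,000 = €2,008. Rural Housing Credit: €188,500 is at or below the €347,800 threshold, so the full €624 applies. total €2,008 + €624 = €2,632
Difference: |€624 − €2,632| = €2,008.

€2,008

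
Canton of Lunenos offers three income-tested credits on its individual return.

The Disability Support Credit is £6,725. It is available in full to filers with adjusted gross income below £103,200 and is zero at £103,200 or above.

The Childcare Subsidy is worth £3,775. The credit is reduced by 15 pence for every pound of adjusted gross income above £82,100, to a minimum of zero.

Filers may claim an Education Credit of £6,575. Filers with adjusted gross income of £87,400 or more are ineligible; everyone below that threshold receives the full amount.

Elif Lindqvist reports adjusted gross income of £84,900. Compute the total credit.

Disability Support Credit: £84,900 is below the £103,200 cutoff, so the full £6,725 applies.
Childcare Subsidy: 15% of the £2,800 excess over £82,100 is £420; credit = £3,775 − £420 = £3,355.
Education Credit: £84,900 is below the £87,400 cutoff, so the full £6,575 applies.
Total: £6,725 + £3,355 + £6,575 = £16,655.

£16,655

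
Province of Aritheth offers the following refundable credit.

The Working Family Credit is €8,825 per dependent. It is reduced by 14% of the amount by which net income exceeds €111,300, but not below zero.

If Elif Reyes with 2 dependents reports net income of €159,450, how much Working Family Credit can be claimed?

Working Family Credit: base = 2 × €8,825 = €17,650. 14% of the €48,150 excess over €111,300 is €6,741; credit = €17,650 − €6,741 = €10,909.

€10,909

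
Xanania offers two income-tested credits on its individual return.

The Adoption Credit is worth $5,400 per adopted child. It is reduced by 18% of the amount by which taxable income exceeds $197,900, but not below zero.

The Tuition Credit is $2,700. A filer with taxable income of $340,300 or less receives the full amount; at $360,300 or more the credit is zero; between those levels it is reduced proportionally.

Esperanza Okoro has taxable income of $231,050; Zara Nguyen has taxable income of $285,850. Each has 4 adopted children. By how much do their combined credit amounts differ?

$9,864

Esperanza ($231,050): Adoption Credit: base = 4 × $5,400 = $21,600. 18% of the $33,150 excess over $197,900 is $5,967; credit = $21,600 − $5,967 = $15,633. Tuition Credit: $231,050 is at or below the $340,300 threshold, so the full $2,700 applies. total $15,633 + $2,700 = $18,333
Zara ($285,850): Adoption Credit: base = 4 × $5,400 = $21,600. 18% of the $87,950 excess over $197,900 is $15,831; credit = $21,600 − $15,831 = $5,769. Tuition Credit: $285,850 is at or below the $340,300 threshold, so the full $2,700 applies. total $5,769 + $2,700 = $8,469
Difference: |$18,333 − $8,469| = $9,864.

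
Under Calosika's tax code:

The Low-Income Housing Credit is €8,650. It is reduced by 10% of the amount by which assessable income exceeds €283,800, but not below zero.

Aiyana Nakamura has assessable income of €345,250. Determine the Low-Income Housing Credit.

Low-Income Housing Credit: 10% of the €61,450 excess over €283,800 is €6,145; credit = €8,650 − €6,145 = €2,505.

€2,505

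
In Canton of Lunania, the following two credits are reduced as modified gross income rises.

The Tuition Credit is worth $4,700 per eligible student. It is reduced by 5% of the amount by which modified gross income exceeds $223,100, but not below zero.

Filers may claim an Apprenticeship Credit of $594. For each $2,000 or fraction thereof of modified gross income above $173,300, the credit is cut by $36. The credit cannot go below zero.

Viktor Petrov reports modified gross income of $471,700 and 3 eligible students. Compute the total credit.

Tuition Credit: base = 3 × $4,700 = $14,100. 5% of the $248,600 excess over $223,100 is $12,430; credit = $14,100 − $12,430 = $1,670.
Apprenticeship Credit: income exceeds $173,300 by $298,400 → 150 increments × $36 = $5,400 ≥ base, so the credit is $0.
Total: $1,670 + $0 = $1,670.

$1,670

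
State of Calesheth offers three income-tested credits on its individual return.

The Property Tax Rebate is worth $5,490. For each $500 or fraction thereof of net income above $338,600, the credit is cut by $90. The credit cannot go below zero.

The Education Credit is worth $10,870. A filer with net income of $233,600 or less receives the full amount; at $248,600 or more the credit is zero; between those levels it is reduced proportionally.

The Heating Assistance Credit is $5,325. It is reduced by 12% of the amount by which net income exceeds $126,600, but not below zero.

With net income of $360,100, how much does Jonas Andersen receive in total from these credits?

Property Tax Rebate: income exceeds $338,600 by $21,500, which is 43 full-or-partial $500 increments; reduction = 43 × $90 = $3,870, leaving $1,620.
Education Credit: $360,100 is at or above $248,600, so the credit is $0.
Heating Assistance Credit: 12% of the $233,500 excess over $126,600 is $28,020 ≥ base, so the credit is $0.
Total: $1,620 + $0 + $0 = $1,620.

$1,620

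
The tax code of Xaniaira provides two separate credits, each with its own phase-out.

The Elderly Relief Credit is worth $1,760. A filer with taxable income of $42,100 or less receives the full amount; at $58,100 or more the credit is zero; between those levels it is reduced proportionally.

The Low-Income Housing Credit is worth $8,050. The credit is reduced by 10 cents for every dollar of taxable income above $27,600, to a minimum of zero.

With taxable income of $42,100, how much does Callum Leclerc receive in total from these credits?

$8,360

Elderly Relief Credit: $42,100 is at or below the $42,100 threshold, so the full $1,760 applies.
Low-Income Housing Credit: 10% of the $14,500 excess over $27,600 is $1,450; credit = $8,050 − $1,450 = $6,600.
Total: $1,760 + $6,600 = $8,360.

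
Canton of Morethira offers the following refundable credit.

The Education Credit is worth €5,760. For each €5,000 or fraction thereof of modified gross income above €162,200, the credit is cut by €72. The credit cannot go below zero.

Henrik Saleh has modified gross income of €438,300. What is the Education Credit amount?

Education Credit: income exceeds €162,200 by €276,100, which is 56 full-or-partial €5,000 increments; reduction = 56 × €72 = €4,032, leaving €1,728.

€1,728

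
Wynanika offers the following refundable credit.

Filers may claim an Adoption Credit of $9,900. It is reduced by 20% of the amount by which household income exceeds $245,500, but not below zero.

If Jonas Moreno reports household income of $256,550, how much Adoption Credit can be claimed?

Adoption Credit: 20% of the $11,050 excess over $245,500 is $2,210; credit = $9,900 − $2,210 = $7,690.

$7,690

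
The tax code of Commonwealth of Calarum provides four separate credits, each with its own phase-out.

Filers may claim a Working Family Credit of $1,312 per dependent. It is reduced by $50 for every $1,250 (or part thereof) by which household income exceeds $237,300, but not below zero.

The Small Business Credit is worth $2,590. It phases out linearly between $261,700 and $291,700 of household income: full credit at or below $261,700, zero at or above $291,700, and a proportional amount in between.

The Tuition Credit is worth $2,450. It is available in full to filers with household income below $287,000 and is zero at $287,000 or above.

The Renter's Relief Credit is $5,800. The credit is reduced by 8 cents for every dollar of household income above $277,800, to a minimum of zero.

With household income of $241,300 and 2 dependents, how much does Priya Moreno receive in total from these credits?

Working Family Credit: base = 2 × $1,312 = $2,624. income exceeds $237,300 by $4,000, which is 4 full-or-partial $1,250 increments; reduction = 4 × $50 = $200, leaving $2,424.
Small Business Credit: $241,300 is at or below the $261,700 threshold, so the full $2,590 applies.
Tuition Credit: $241,300 is below the $287,000 cutoff, so the full $2,450 applies.
Renter's Relief Credit: $241,300 is at or below the $277,800 threshold, so the full $5,800 applies.
Total: $2,424 + $2,590 + $2,450 + $5,800 = $13,264.

$13,264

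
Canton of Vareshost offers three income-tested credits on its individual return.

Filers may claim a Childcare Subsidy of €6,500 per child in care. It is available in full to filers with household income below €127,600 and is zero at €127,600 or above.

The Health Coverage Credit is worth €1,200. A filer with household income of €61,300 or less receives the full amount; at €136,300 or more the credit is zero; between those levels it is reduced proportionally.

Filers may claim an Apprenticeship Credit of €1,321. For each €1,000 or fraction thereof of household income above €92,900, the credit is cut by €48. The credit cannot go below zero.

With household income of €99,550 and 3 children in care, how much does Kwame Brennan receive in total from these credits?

Childcare Subsidy: base = 3 × €6,500 = €19,500. €99,550 is below the €127,600 cutoff, so the full €19,500 applies.
Health Coverage Credit: €99,550 is €38,250 into a €75,000 phase-out range, leaving 36,750/75,000 of the credit: €1,200 × 36,750/75,000 = €588.
Apprenticeship Credit: income exceeds €92,900 by €6,650, which is 7 full-or-partial €1,000 increments; reduction = 7 × €48 = €336, leaving €985.
Total: €19,500 + €588 + €985 = €21,073.

€21,073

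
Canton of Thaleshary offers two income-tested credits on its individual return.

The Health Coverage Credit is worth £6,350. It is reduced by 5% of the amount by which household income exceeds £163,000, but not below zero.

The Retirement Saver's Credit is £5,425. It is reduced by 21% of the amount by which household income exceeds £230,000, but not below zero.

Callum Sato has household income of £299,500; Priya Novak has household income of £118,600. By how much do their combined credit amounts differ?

Callum (£299,500): Health Coverage Credit: 5% of the £136,500 excess over £163,000 is £6,825 ≥ base, so the credit is £0. Retirement Saver's Credit: 21% of the £69,500 excess over £230,000 is £14,595 ≥ base, so the credit is £0. total £0 + £0 = £0
Priya (£118,600): Health Coverage Credit: £118,600 is at or below the £163,000 threshold, so the full £6,350 applies. Retirement Saver's Credit: £118,600 is at or below the £230,000 threshold, so the full £5,425 applies. total £6,350 + £5,425 = £11,775
Difference: |£0 − £11,775| = £11,775.

£11,775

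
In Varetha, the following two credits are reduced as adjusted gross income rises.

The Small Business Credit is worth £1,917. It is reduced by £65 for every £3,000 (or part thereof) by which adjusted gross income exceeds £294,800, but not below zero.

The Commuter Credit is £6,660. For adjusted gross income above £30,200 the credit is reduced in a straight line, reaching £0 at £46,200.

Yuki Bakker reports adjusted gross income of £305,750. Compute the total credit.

£1,657

Small Business Credit: income exceeds £294,800 by £10,950, which is 4 full-or-partial £3,000 increments; reduction = 4 × £65 = £260, leaving £1,657.
Commuter Credit: £305,750 is at or above £46,200, so the credit is £0.
Total: £1,657 + £0 = £1,657.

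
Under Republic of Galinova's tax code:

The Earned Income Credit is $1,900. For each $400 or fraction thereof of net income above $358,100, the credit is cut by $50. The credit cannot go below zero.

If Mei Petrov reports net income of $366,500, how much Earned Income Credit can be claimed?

$850

Earned Income Credit: income exceeds $358,100 by $8,400, which is 21 full-or-partial $400 increments; reduction = 21 × $50 = $1,050, leaving $850.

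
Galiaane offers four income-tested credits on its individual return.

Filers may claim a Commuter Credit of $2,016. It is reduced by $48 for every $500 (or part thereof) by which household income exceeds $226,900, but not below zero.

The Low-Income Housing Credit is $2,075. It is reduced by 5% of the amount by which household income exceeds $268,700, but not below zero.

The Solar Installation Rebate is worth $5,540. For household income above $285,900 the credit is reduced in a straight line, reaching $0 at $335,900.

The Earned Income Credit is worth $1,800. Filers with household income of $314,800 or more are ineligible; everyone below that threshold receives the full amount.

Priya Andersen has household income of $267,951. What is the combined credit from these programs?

$9,415

Commuter Credit: income exceeds $226,900 by $41,051 → 83 increments × $48 = $3,984 ≥ base, so the credit is $0.
Low-Income Housing Credit: $267,951 is at or below the $268,700 threshold, so the full $2,075 applies.
Solar Installation Rebate: $267,951 is at or below the $285,900 threshold, so the full $5,540 applies.
Earned Income Credit: $267,951 is below the $314,800 cutoff, so the full $1,800 applies.
Total: $0 + $2,075 + $5,540 + $1,800 = $9,415.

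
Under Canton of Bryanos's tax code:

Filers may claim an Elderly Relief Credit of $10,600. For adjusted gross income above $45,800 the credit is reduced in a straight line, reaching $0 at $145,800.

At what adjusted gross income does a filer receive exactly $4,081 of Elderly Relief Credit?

$107,300

$4,081 is 4,081/10,600 of the full $10,600, so 6,519/10,600 of the $100,000 range has been used: income = $45,800 + $100,000 × 6,519/10,600 = $107,300.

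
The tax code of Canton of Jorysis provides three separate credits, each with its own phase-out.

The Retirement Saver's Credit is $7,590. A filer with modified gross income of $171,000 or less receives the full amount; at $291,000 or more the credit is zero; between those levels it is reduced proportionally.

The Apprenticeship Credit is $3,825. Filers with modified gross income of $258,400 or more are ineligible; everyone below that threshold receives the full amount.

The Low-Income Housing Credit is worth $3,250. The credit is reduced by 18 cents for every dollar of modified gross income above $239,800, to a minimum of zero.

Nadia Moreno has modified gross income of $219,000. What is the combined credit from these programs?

$11,629

Retirement Saver's Credit: $219,000 is $48,000 into a $120,000 phase-out range, leaving 72,000/120,000 of the credit: $7,590 × 72,000/120,000 = $4,554.
Apprenticeship Credit: $219,000 is below the $258,400 cutoff, so the full $3,825 applies.
Low-Income Housing Credit: $219,000 is at or below the $239,800 threshold, so the full $3,250 applies.
Total: $4,554 + $3,825 + $3,250 = $11,629.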